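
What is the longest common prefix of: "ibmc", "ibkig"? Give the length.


Words: ibmc, ibkig
  Position 0: all 'i' => match
  Position 1: all 'b' => match
  Position 2: ('m', 'k') => mismatch, stop
LCP = "ib" (length 2)

2


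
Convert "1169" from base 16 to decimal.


Input: "1169" in base 16
Positional expansion:
  Digit '1' (value 1) x 16^3 = 4096
  Digit '1' (value 1) x 16^2 = 256
  Digit '6' (value 6) x 16^1 = 96
  Digit '9' (value 9) x 16^0 = 9
Sum = 4457

4457


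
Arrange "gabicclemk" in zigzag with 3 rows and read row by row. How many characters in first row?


Zigzag "gabicclemk" into 3 rows:
Placing characters:
  'g' => row 0
  'a' => row 1
  'b' => row 2
  'i' => row 1
  'c' => row 0
  'c' => row 1
  'l' => row 2
  'e' => row 1
  'm' => row 0
  'k' => row 1
Rows:
  Row 0: "gcm"
  Row 1: "aicek"
  Row 2: "bl"
First row length: 3

3


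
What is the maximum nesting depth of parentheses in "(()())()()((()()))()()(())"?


Input: "(()())()()((()()))()()(())"
Tracking depth:
  Position 0 '(': depth becomes 1
  Position 1 '(': depth becomes 2
  Position 2 ')': depth becomes 1
  Position 3 '(': depth becomes 2
  Position 4 ')': depth becomes 1
  Position 5 ')': depth becomes 0
  Position 6 '(': depth becomes 1
  Position 7 ')': depth becomes 0
  Position 8 '(': depth becomes 1
  Position 9 ')': depth becomes 0
  Position 10 '(': depth becomes 1
  Position 11 '(': depth becomes 2
  Position 12 '(': depth becomes 3
  Position 13 ')': depth becomes 2
  Position 14 '(': depth becomes 3
  Position 15 ')': depth becomes 2
  Position 16 ')': depth becomes 1
  Position 17 ')': depth becomes 0
  Position 18 '(': depth becomes 1
  Position 19 ')': depth becomes 0
  Position 20 '(': depth becomes 1
  Position 21 ')': depth becomes 0
  Position 22 '(': depth becomes 1
  Position 23 '(': depth becomes 2
  Position 24 ')': depth becomes 1
  Position 25 ')': depth becomes 0
Maximum depth reached: 3

3


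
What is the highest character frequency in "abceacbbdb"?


Input: abceacbbdb
Character counts:
  'a': 2
  'b': 4
  'c': 2
  'd': 1
  'e': 1
Maximum frequency: 4

4


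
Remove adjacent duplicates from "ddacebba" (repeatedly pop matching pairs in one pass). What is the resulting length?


Input: ddacebba
Stack-based adjacent duplicate removal:
  Read 'd': push. Stack: d
  Read 'd': matches stack top 'd' => pop. Stack: (empty)
  Read 'a': push. Stack: a
  Read 'c': push. Stack: ac
  Read 'e': push. Stack: ace
  Read 'b': push. Stack: aceb
  Read 'b': matches stack top 'b' => pop. Stack: ace
  Read 'a': push. Stack: acea
Final stack: "acea" (length 4)

4


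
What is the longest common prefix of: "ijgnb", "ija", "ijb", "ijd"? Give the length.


Words: ijgnb, ija, ijb, ijd
  Position 0: all 'i' => match
  Position 1: all 'j' => match
  Position 2: ('g', 'a', 'b', 'd') => mismatch, stop
LCP = "ij" (length 2)

2


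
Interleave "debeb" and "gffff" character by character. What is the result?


Interleaving "debeb" and "gffff":
  Position 0: 'd' from first, 'g' from second => "dg"
  Position 1: 'e' from first, 'f' from second => "ef"
  Position 2: 'b' from first, 'f' from second => "bf"
  Position 3: 'e' from first, 'f' from second => "ef"
  Position 4: 'b' from first, 'f' from second => "bf"
Result: dgefbfefbf

dgefbfefbf


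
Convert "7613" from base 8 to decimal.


Input: "7613" in base 8
Positional expansion:
  Digit '7' (value 7) x 8^3 = 3584
  Digit '6' (value 6) x 8^2 = 384
  Digit '1' (value 1) x 8^1 = 8
  Digit '3' (value 3) x 8^0 = 3
Sum = 3979

3979


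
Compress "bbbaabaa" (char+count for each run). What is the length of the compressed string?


Input: bbbaabaa
Runs:
  'b' x 3 => "b3"
  'a' x 2 => "a2"
  'b' x 1 => "b1"
  'a' x 2 => "a2"
Compressed: "b3a2b1a2"
Compressed length: 8

8


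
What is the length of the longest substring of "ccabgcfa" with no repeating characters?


Input: "ccabgcfa"
Sliding window (track last position of each char):
  Position 0 ('c'): window [0,0] length 1 -- new best
  Position 1 ('c'): repeat (last at 0), move window start to 1
  Position 1 ('c'): window [1,1] length 1
  Position 2 ('a'): window [1,2] length 2 -- new best
  Position 3 ('b'): window [1,3] length 3 -- new best
  Position 4 ('g'): window [1,4] length 4 -- new best
  Position 5 ('c'): repeat (last at 1), move window start to 2
  Position 5 ('c'): window [2,5] length 4
  Position 6 ('f'): window [2,6] length 5 -- new best
  Position 7 ('a'): repeat (last at 2), move window start to 3
  Position 7 ('a'): window [3,7] length 5
Longest substring with no repeats: "abgcf" with length 5

5


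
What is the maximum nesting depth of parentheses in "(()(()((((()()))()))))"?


Input: "(()(()((((()()))()))))"
Tracking depth:
  Position 0 '(': depth becomes 1
  Position 1 '(': depth becomes 2
  Position 2 ')': depth becomes 1
  Position 3 '(': depth becomes 2
  Position 4 '(': depth becomes 3
  Position 5 ')': depth becomes 2
  Position 6 '(': depth becomes 3
  Position 7 '(': depth becomes 4
  Position 8 '(': depth becomes 5
  Position 9 '(': depth becomes 6
  Position 10 '(': depth becomes 7
  Position 11 ')': depth becomes 6
  Position 12 '(': depth becomes 7
  Position 13 ')': depth becomes 6
  Position 14 ')': depth becomes 5
  Position 15 ')': depth becomes 4
  Position 16 '(': depth becomes 5
  Position 17 ')': depth becomes 4
  Position 18 ')': depth becomes 3
  Position 19 ')': depth becomes 2
  Position 20 ')': depth becomes 1
  Position 21 ')': depth becomes 0
Maximum depth reached: 7

7


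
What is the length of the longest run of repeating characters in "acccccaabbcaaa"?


Input: "acccccaabbcaaa"
Scanning for longest run:
  Position 1 ('c'): new char, reset run to 1
  Position 2 ('c'): continues run of 'c', length=2
  Position 3 ('c'): continues run of 'c', length=3
  Position 4 ('c'): continues run of 'c', length=4
  Position 5 ('c'): continues run of 'c', length=5
  Position 6 ('a'): new char, reset run to 1
  Position 7 ('a'): continues run of 'a', length=2
  Position 8 ('b'): new char, reset run to 1
  Position 9 ('b'): continues run of 'b', length=2
  Position 10 ('c'): new char, reset run to 1
  Position 11 ('a'): new char, reset run to 1
  Position 12 ('a'): continues run of 'a', length=2
  Position 13 ('a'): continues run of 'a', length=3
Longest run: 'c' with length 5

5


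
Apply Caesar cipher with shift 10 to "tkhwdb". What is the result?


Caesar cipher: shift "tkhwdb" by 10
  't' (pos 19) + 10 = pos 3 = 'd'
  'k' (pos 10) + 10 = pos 20 = 'u'
  'h' (pos 7) + 10 = pos 17 = 'r'
  'w' (pos 22) + 10 = pos 6 = 'g'
  'd' (pos 3) + 10 = pos 13 = 'n'
  'b' (pos 1) + 10 = pos 11 = 'l'
Result: durgnl

durgnl


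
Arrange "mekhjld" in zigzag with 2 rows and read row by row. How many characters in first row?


Zigzag "mekhjld" into 2 rows:
Placing characters:
  'm' => row 0
  'e' => row 1
  'k' => row 0
  'h' => row 1
  'j' => row 0
  'l' => row 1
  'd' => row 0
Rows:
  Row 0: "mkjd"
  Row 1: "ehl"
First row length: 4

4


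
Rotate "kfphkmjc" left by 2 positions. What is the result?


Input: "kfphkmjc", rotate left by 2
First 2 characters: "kf"
Remaining characters: "phkmjc"
Concatenate remaining + first: "phkmjc" + "kf" = "phkmjckf"

phkmjckf


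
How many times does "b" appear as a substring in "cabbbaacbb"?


Searching for "b" in "cabbbaacbb"
Scanning each position:
  Position 0: "c" => no
  Position 1: "a" => no
  Position 2: "b" => MATCH
  Position 3: "b" => MATCH
  Position 4: "b" => MATCH
  Position 5: "a" => no
  Position 6: "a" => no
  Position 7: "c" => no
  Position 8: "b" => MATCH
  Position 9: "b" => MATCH
Total occurrences: 5

5


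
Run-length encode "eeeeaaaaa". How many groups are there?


Input: eeeeaaaaa
Scanning for consecutive runs:
  Group 1: 'e' x 4 (positions 0-3)
  Group 2: 'a' x 5 (positions 4-8)
Total groups: 2

2


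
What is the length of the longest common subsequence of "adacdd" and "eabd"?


LCS of "adacdd" and "eabd"
DP table:
           e    a    b    d
      0    0    0    0    0
  a   0    0    1    1    1
  d   0    0    1    1    2
  a   0    0    1    1    2
  c   0    0    1    1    2
  d   0    0    1    1    2
  d   0    0    1    1    2
LCS length = dp[6][4] = 2

2


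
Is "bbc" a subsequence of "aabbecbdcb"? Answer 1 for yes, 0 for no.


Check if "bbc" is a subsequence of "aabbecbdcb"
Greedy scan:
  Position 0 ('a'): no match needed
  Position 1 ('a'): no match needed
  Position 2 ('b'): matches sub[0] = 'b'
  Position 3 ('b'): matches sub[1] = 'b'
  Position 4 ('e'): no match needed
  Position 5 ('c'): matches sub[2] = 'c'
  Position 6 ('b'): no match needed
  Position 7 ('d'): no match needed
  Position 8 ('c'): no match needed
  Position 9 ('b'): no match needed
All 3 characters matched => is a subsequence

1


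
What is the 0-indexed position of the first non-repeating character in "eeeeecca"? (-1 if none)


Input: eeeeecca
Character frequencies:
  'a': 1
  'c': 2
  'e': 5
Scanning left to right for freq == 1:
  Position 0 ('e'): freq=5, skip
  Position 1 ('e'): freq=5, skip
  Position 2 ('e'): freq=5, skip
  Position 3 ('e'): freq=5, skip
  Position 4 ('e'): freq=5, skip
  Position 5 ('c'): freq=2, skip
  Position 6 ('c'): freq=2, skip
  Position 7 ('a'): unique! => answer = 7

7


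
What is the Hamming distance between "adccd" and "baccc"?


Comparing "adccd" and "baccc" position by position:
  Position 0: 'a' vs 'b' => differ
  Position 1: 'd' vs 'a' => differ
  Position 2: 'c' vs 'c' => same
  Position 3: 'c' vs 'c' => same
  Position 4: 'd' vs 'c' => differ
Total differences (Hamming distance): 3

3


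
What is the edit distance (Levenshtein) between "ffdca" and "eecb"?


Computing edit distance: "ffdca" -> "eecb"
DP table:
           e    e    c    b
      0    1    2    3    4
  f   1    1    2    3    4
  f   2    2    2    3    4
  d   3    3    3    3    4
  c   4    4    4    3    4
  a   5    5    5    4    4
Edit distance = dp[5][4] = 4

4


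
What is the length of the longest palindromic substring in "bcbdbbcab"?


Input: "bcbdbbcab"
Checking substrings for palindromes:
  [0:3] "bcb" (len 3) => palindrome
  [2:5] "bdb" (len 3) => palindrome
  [4:6] "bb" (len 2) => palindrome
Longest palindromic substring: "bcb" with length 3

3


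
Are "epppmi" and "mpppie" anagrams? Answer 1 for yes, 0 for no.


Strings: "epppmi", "mpppie"
Sorted first:  eimppp
Sorted second: eimppp
Sorted forms match => anagrams

1


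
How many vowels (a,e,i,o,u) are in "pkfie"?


Input: pkfie
Checking each character:
  'p' at position 0: consonant
  'k' at position 1: consonant
  'f' at position 2: consonant
  'i' at position 3: vowel (running total: 1)
  'e' at position 4: vowel (running total: 2)
Total vowels: 2

2


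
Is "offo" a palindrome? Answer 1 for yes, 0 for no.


Input: offo
Reversed: offo
  Compare pos 0 ('o') with pos 3 ('o'): match
  Compare pos 1 ('f') with pos 2 ('f'): match
Result: palindrome

1


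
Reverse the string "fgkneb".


Input: fgkneb
Reading characters right to left:
  Position 5: 'b'
  Position 4: 'e'
  Position 3: 'n'
  Position 2: 'k'
  Position 1: 'g'
  Position 0: 'f'
Reversed: benkgf

benkgf


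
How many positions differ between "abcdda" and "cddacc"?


Comparing "abcdda" and "cddacc" position by position:
  Position 0: 'a' vs 'c' => DIFFER
  Position 1: 'b' vs 'd' => DIFFER
  Position 2: 'c' vs 'd' => DIFFER
  Position 3: 'd' vs 'a' => DIFFER
  Position 4: 'd' vs 'c' => DIFFER
  Position 5: 'a' vs 'c' => DIFFER
Positions that differ: 6

6


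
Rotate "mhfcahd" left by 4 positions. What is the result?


Input: "mhfcahd", rotate left by 4
First 4 characters: "mhfc"
Remaining characters: "ahd"
Concatenate remaining + first: "ahd" + "mhfc" = "ahdmhfc"

ahdmhfc


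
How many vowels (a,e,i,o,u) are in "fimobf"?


Input: fimobf
Checking each character:
  'f' at position 0: consonant
  'i' at position 1: vowel (running total: 1)
  'm' at position 2: consonant
  'o' at position 3: vowel (running total: 2)
  'b' at position 4: consonant
  'f' at position 5: consonant
Total vowels: 2

2


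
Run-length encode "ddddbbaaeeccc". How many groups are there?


Input: ddddbbaaeeccc
Scanning for consecutive runs:
  Group 1: 'd' x 4 (positions 0-3)
  Group 2: 'b' x 2 (positions 4-5)
  Group 3: 'a' x 2 (positions 6-7)
  Group 4: 'e' x 2 (positions 8-9)
  Group 5: 'c' x 3 (positions 10-12)
Total groups: 5

5


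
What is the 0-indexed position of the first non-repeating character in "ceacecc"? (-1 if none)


Input: ceacecc
Character frequencies:
  'a': 1
  'c': 4
  'e': 2
Scanning left to right for freq == 1:
  Position 0 ('c'): freq=4, skip
  Position 1 ('e'): freq=2, skip
  Position 2 ('a'): unique! => answer = 2

2


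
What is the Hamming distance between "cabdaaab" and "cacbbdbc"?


Comparing "cabdaaab" and "cacbbdbc" position by position:
  Position 0: 'c' vs 'c' => same
  Position 1: 'a' vs 'a' => same
  Position 2: 'b' vs 'c' => differ
  Position 3: 'd' vs 'b' => differ
  Position 4: 'a' vs 'b' => differ
  Position 5: 'a' vs 'd' => differ
  Position 6: 'a' vs 'b' => differ
  Position 7: 'b' vs 'c' => differ
Total differences (Hamming distance): 6

6


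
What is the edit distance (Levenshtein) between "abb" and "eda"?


Computing edit distance: "abb" -> "eda"
DP table:
           e    d    a
      0    1    2    3
  a   1    1    2    2
  b   2    2    2    3
  b   3    3    3    3
Edit distance = dp[3][3] = 3

3


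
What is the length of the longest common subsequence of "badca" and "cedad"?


LCS of "badca" and "cedad"
DP table:
           c    e    d    a    d
      0    0    0    0    0    0
  b   0    0    0    0    0    0
  a   0    0    0    0    1    1
  d   0    0    0    1    1    2
  c   0    1    1    1    1    2
  a   0    1    1    1    2    2
LCS length = dp[5][5] = 2

2


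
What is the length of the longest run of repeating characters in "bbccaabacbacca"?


Input: "bbccaabacbacca"
Scanning for longest run:
  Position 1 ('b'): continues run of 'b', length=2
  Position 2 ('c'): new char, reset run to 1
  Position 3 ('c'): continues run of 'c', length=2
  Position 4 ('a'): new char, reset run to 1
  Position 5 ('a'): continues run of 'a', length=2
  Position 6 ('b'): new char, reset run to 1
  Position 7 ('a'): new char, reset run to 1
  Position 8 ('c'): new char, reset run to 1
  Position 9 ('b'): new char, reset run to 1
  Position 10 ('a'): new char, reset run to 1
  Position 11 ('c'): new char, reset run to 1
  Position 12 ('c'): continues run of 'c', length=2
  Position 13 ('a'): new char, reset run to 1
Longest run: 'b' with length 2

2


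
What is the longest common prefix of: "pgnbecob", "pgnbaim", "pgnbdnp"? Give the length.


Words: pgnbecob, pgnbaim, pgnbdnp
  Position 0: all 'p' => match
  Position 1: all 'g' => match
  Position 2: all 'n' => match
  Position 3: all 'b' => match
  Position 4: ('e', 'a', 'd') => mismatch, stop
LCP = "pgnb" (length 4)

4


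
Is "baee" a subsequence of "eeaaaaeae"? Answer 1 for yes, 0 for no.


Check if "baee" is a subsequence of "eeaaaaeae"
Greedy scan:
  Position 0 ('e'): no match needed
  Position 1 ('e'): no match needed
  Position 2 ('a'): no match needed
  Position 3 ('a'): no match needed
  Position 4 ('a'): no match needed
  Position 5 ('a'): no match needed
  Position 6 ('e'): no match needed
  Position 7 ('a'): no match needed
  Position 8 ('e'): no match needed
Only matched 0/4 characters => not a subsequence

0


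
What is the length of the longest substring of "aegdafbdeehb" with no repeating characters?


Input: "aegdafbdeehb"
Sliding window (track last position of each char):
  Position 0 ('a'): window [0,0] length 1 -- new best
  Position 1 ('e'): window [0,1] length 2 -- new best
  Position 2 ('g'): window [0,2] length 3 -- new best
  Position 3 ('d'): window [0,3] length 4 -- new best
  Position 4 ('a'): repeat (last at 0), move window start to 1
  Position 4 ('a'): window [1,4] length 4
  Position 5 ('f'): window [1,5] length 5 -- new best
  Position 6 ('b'): window [1,6] length 6 -- new best
  Position 7 ('d'): repeat (last at 3), move window start to 4
  Position 7 ('d'): window [4,7] length 4
  Position 8 ('e'): window [4,8] length 5
  Position 9 ('e'): repeat (last at 8), move window start to 9
  Position 9 ('e'): window [9,9] length 1
  Position 10 ('h'): window [9,10] length 2
  Position 11 ('b'): window [9,11] length 3
Longest substring with no repeats: "egdafb" with length 6

6


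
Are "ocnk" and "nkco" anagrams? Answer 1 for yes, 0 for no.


Strings: "ocnk", "nkco"
Sorted first:  ckno
Sorted second: ckno
Sorted forms match => anagrams

1


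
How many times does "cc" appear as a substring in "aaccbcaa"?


Searching for "cc" in "aaccbcaa"
Scanning each position:
  Position 0: "aa" => no
  Position 1: "ac" => no
  Position 2: "cc" => MATCH
  Position 3: "cb" => no
  Position 4: "bc" => no
  Position 5: "ca" => no
  Position 6: "aa" => no
Total occurrences: 1

1


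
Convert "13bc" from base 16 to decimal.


Input: "13bc" in base 16
Positional expansion:
  Digit '1' (value 1) x 16^3 = 4096
  Digit '3' (value 3) x 16^2 = 768
  Digit 'b' (value 11) x 16^1 = 176
  Digit 'c' (value 12) x 16^0 = 12
Sum = 5052

5052


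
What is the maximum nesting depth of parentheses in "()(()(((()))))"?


Input: "()(()(((()))))"
Tracking depth:
  Position 0 '(': depth becomes 1
  Position 1 ')': depth becomes 0
  Position 2 '(': depth becomes 1
  Position 3 '(': depth becomes 2
  Position 4 ')': depth becomes 1
  Position 5 '(': depth becomes 2
  Position 6 '(': depth becomes 3
  Position 7 '(': depth becomes 4
  Position 8 '(': depth becomes 5
  Position 9 ')': depth becomes 4
  Position 10 ')': depth becomes 3
  Position 11 ')': depth becomes 2
  Position 12 ')': depth becomes 1
  Position 13 ')': depth becomes 0
Maximum depth reached: 5

5


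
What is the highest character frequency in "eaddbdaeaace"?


Input: eaddbdaeaace
Character counts:
  'a': 4
  'b': 1
  'c': 1
  'd': 3
  'e': 3
Maximum frequency: 4

4


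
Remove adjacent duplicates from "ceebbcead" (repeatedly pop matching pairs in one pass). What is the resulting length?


Input: ceebbcead
Stack-based adjacent duplicate removal:
  Read 'c': push. Stack: c
  Read 'e': push. Stack: ce
  Read 'e': matches stack top 'e' => pop. Stack: c
  Read 'b': push. Stack: cb
  Read 'b': matches stack top 'b' => pop. Stack: c
  Read 'c': matches stack top 'c' => pop. Stack: (empty)
  Read 'e': push. Stack: e
  Read 'a': push. Stack: ea
  Read 'd': push. Stack: ead
Final stack: "ead" (length 3)

3


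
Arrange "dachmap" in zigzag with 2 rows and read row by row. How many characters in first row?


Zigzag "dachmap" into 2 rows:
Placing characters:
  'd' => row 0
  'a' => row 1
  'c' => row 0
  'h' => row 1
  'm' => row 0
  'a' => row 1
  'p' => row 0
Rows:
  Row 0: "dcmp"
  Row 1: "aha"
First row length: 4

4


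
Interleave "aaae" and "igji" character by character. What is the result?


Interleaving "aaae" and "igji":
  Position 0: 'a' from first, 'i' from second => "ai"
  Position 1: 'a' from first, 'g' from second => "ag"
  Position 2: 'a' from first, 'j' from second => "aj"
  Position 3: 'e' from first, 'i' from second => "ei"
Result: aiagajei

aiagajei


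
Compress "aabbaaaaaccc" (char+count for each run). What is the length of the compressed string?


Input: aabbaaaaaccc
Runs:
  'a' x 2 => "a2"
  'b' x 2 => "b2"
  'a' x 5 => "a5"
  'c' x 3 => "c3"
Compressed: "a2b2a5c3"
Compressed length: 8

8


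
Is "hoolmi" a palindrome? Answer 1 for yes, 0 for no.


Input: hoolmi
Reversed: imlooh
  Compare pos 0 ('h') with pos 5 ('i'): MISMATCH
  Compare pos 1 ('o') with pos 4 ('m'): MISMATCH
  Compare pos 2 ('o') with pos 3 ('l'): MISMATCH
Result: not a palindrome

0


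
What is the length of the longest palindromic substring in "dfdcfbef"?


Input: "dfdcfbef"
Checking substrings for palindromes:
  [0:3] "dfd" (len 3) => palindrome
Longest palindromic substring: "dfd" with length 3

3


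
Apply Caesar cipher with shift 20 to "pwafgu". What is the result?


Caesar cipher: shift "pwafgu" by 20
  'p' (pos 15) + 20 = pos 9 = 'j'
  'w' (pos 22) + 20 = pos 16 = 'q'
  'a' (pos 0) + 20 = pos 20 = 'u'
  'f' (pos 5) + 20 = pos 25 = 'z'
  'g' (pos 6) + 20 = pos 0 = 'a'
  'u' (pos 20) + 20 = pos 14 = 'o'
Result: jquzao

jquzao


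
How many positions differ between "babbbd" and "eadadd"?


Comparing "babbbd" and "eadadd" position by position:
  Position 0: 'b' vs 'e' => DIFFER
  Position 1: 'a' vs 'a' => same
  Position 2: 'b' vs 'd' => DIFFER
  Position 3: 'b' vs 'a' => DIFFER
  Position 4: 'b' vs 'd' => DIFFER
  Position 5: 'd' vs 'd' => same
Positions that differ: 4

4


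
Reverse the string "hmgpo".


Input: hmgpo
Reading characters right to left:
  Position 4: 'o'
  Position 3: 'p'
  Position 2: 'g'
  Position 1: 'm'
  Position 0: 'h'
Reversed: opgmh

opgmh


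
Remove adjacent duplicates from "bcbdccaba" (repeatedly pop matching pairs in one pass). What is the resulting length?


Input: bcbdccaba
Stack-based adjacent duplicate removal:
  Read 'b': push. Stack: b
  Read 'c': push. Stack: bc
  Read 'b': push. Stack: bcb
  Read 'd': push. Stack: bcbd
  Read 'c': push. Stack: bcbdc
  Read 'c': matches stack top 'c' => pop. Stack: bcbd
  Read 'a': push. Stack: bcbda
  Read 'b': push. Stack: bcbdab
  Read 'a': push. Stack: bcbdaba
Final stack: "bcbdaba" (length 7)

7


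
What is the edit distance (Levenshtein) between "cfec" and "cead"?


Computing edit distance: "cfec" -> "cead"
DP table:
           c    e    a    d
      0    1    2    3    4
  c   1    0    1    2    3
  f   2    1    1    2    3
  e   3    2    1    2    3
  c   4    3    2    2    3
Edit distance = dp[4][4] = 3

3


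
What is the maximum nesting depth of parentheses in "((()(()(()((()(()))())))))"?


Input: "((()(()(()((()(()))())))))"
Tracking depth:
  Position 0 '(': depth becomes 1
  Position 1 '(': depth becomes 2
  Position 2 '(': depth becomes 3
  Position 3 ')': depth becomes 2
  Position 4 '(': depth becomes 3
  Position 5 '(': depth becomes 4
  Position 6 ')': depth becomes 3
  Position 7 '(': depth becomes 4
  Position 8 '(': depth becomes 5
  Position 9 ')': depth becomes 4
  Position 10 '(': depth becomes 5
  Position 11 '(': depth becomes 6
  Position 12 '(': depth becomes 7
  Position 13 ')': depth becomes 6
  Position 14 '(': depth becomes 7
  Position 15 '(': depth becomes 8
  Position 16 ')': depth becomes 7
  Position 17 ')': depth becomes 6
  Position 18 ')': depth becomes 5
  Position 19 '(': depth becomes 6
  Position 20 ')': depth becomes 5
  Position 21 ')': depth becomes 4
  Position 22 ')': depth becomes 3
  Position 23 ')': depth becomes 2
  Position 24 ')': depth becomes 1
  Position 25 ')': depth becomes 0
Maximum depth reached: 8

8


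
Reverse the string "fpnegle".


Input: fpnegle
Reading characters right to left:
  Position 6: 'e'
  Position 5: 'l'
  Position 4: 'g'
  Position 3: 'e'
  Position 2: 'n'
  Position 1: 'p'
  Position 0: 'f'
Reversed: elgenpf

elgenpf


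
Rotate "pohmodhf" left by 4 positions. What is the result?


Input: "pohmodhf", rotate left by 4
First 4 characters: "pohm"
Remaining characters: "odhf"
Concatenate remaining + first: "odhf" + "pohm" = "odhfpohm"

odhfpohm


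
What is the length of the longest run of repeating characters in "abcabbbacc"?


Input: "abcabbbacc"
Scanning for longest run:
  Position 1 ('b'): new char, reset run to 1
  Position 2 ('c'): new char, reset run to 1
  Position 3 ('a'): new char, reset run to 1
  Position 4 ('b'): new char, reset run to 1
  Position 5 ('b'): continues run of 'b', length=2
  Position 6 ('b'): continues run of 'b', length=3
  Position 7 ('a'): new char, reset run to 1
  Position 8 ('c'): new char, reset run to 1
  Position 9 ('c'): continues run of 'c', length=2
Longest run: 'b' with length 3

3


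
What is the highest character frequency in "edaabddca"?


Input: edaabddca
Character counts:
  'a': 3
  'b': 1
  'c': 1
  'd': 3
  'e': 1
Maximum frequency: 3

3


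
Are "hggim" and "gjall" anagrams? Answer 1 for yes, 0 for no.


Strings: "hggim", "gjall"
Sorted first:  gghim
Sorted second: agjll
Differ at position 0: 'g' vs 'a' => not anagrams

0


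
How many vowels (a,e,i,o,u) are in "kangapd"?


Input: kangapd
Checking each character:
  'k' at position 0: consonant
  'a' at position 1: vowel (running total: 1)
  'n' at position 2: consonant
  'g' at position 3: consonant
  'a' at position 4: vowel (running total: 2)
  'p' at position 5: consonant
  'd' at position 6: consonant
Total vowels: 2

2


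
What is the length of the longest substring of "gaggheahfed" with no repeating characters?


Input: "gaggheahfed"
Sliding window (track last position of each char):
  Position 0 ('g'): window [0,0] length 1 -- new best
  Position 1 ('a'): window [0,1] length 2 -- new best
  Position 2 ('g'): repeat (last at 0), move window start to 1
  Position 2 ('g'): window [1,2] length 2
  Position 3 ('g'): repeat (last at 2), move window start to 3
  Position 3 ('g'): window [3,3] length 1
  Position 4 ('h'): window [3,4] length 2
  Position 5 ('e'): window [3,5] length 3 -- new best
  Position 6 ('a'): window [3,6] length 4 -- new best
  Position 7 ('h'): repeat (last at 4), move window start to 5
  Position 7 ('h'): window [5,7] length 3
  Position 8 ('f'): window [5,8] length 4
  Position 9 ('e'): repeat (last at 5), move window start to 6
  Position 9 ('e'): window [6,9] length 4
  Position 10 ('d'): window [6,10] length 5 -- new best
Longest substring with no repeats: "ahfed" with length 5

5


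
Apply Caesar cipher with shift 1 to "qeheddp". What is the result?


Caesar cipher: shift "qeheddp" by 1
  'q' (pos 16) + 1 = pos 17 = 'r'
  'e' (pos 4) + 1 = pos 5 = 'f'
  'h' (pos 7) + 1 = pos 8 = 'i'
  'e' (pos 4) + 1 = pos 5 = 'f'
  'd' (pos 3) + 1 = pos 4 = 'e'
  'd' (pos 3) + 1 = pos 4 = 'e'
  'p' (pos 15) + 1 = pos 16 = 'q'
Result: rfifeeq

rfifeeq


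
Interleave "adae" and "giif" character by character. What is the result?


Interleaving "adae" and "giif":
  Position 0: 'a' from first, 'g' from second => "ag"
  Position 1: 'd' from first, 'i' from second => "di"
  Position 2: 'a' from first, 'i' from second => "ai"
  Position 3: 'e' from first, 'f' from second => "ef"
Result: agdiaief

agdiaief


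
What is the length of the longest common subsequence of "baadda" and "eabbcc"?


LCS of "baadda" and "eabbcc"
DP table:
           e    a    b    b    c    c
      0    0    0    0    0    0    0
  b   0    0    0    1    1    1    1
  a   0    0    1    1    1    1    1
  a   0    0    1    1    1    1    1
  d   0    0    1    1    1    1    1
  d   0    0    1    1    1    1    1
  a   0    0    1    1    1    1    1
LCS length = dp[6][6] = 1

1


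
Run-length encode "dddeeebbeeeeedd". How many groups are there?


Input: dddeeebbeeeeedd
Scanning for consecutive runs:
  Group 1: 'd' x 3 (positions 0-2)
  Group 2: 'e' x 3 (positions 3-5)
  Group 3: 'b' x 2 (positions 6-7)
  Group 4: 'e' x 5 (positions 8-12)
  Group 5: 'd' x 2 (positions 13-14)
Total groups: 5

5


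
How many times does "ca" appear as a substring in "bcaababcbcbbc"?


Searching for "ca" in "bcaababcbcbbc"
Scanning each position:
  Position 0: "bc" => no
  Position 1: "ca" => MATCH
  Position 2: "aa" => no
  Position 3: "ab" => no
  Position 4: "ba" => no
  Position 5: "ab" => no
  Position 6: "bc" => no
  Position 7: "cb" => no
  Position 8: "bc" => no
  Position 9: "cb" => no
  Position 10: "bb" => no
  Position 11: "bc" => no
Total occurrences: 1

1


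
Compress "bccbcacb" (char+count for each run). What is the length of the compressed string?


Input: bccbcacb
Runs:
  'b' x 1 => "b1"
  'c' x 2 => "c2"
  'b' x 1 => "b1"
  'c' x 1 => "c1"
  'a' x 1 => "a1"
  'c' x 1 => "c1"
  'b' x 1 => "b1"
Compressed: "b1c2b1c1a1c1b1"
Compressed length: 14

14


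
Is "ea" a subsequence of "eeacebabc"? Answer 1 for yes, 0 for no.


Check if "ea" is a subsequence of "eeacebabc"
Greedy scan:
  Position 0 ('e'): matches sub[0] = 'e'
  Position 1 ('e'): no match needed
  Position 2 ('a'): matches sub[1] = 'a'
  Position 3 ('c'): no match needed
  Position 4 ('e'): no match needed
  Position 5 ('b'): no match needed
  Position 6 ('a'): no match needed
  Position 7 ('b'): no match needed
  Position 8 ('c'): no match needed
All 2 characters matched => is a subsequence

1


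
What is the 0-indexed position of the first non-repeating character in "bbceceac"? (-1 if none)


Input: bbceceac
Character frequencies:
  'a': 1
  'b': 2
  'c': 3
  'e': 2
Scanning left to right for freq == 1:
  Position 0 ('b'): freq=2, skip
  Position 1 ('b'): freq=2, skip
  Position 2 ('c'): freq=3, skip
  Position 3 ('e'): freq=2, skip
  Position 4 ('c'): freq=3, skip
  Position 5 ('e'): freq=2, skip
  Position 6 ('a'): unique! => answer = 6

6


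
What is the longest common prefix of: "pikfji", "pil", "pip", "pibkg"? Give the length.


Words: pikfji, pil, pip, pibkg
  Position 0: all 'p' => match
  Position 1: all 'i' => match
  Position 2: ('k', 'l', 'p', 'b') => mismatch, stop
LCP = "pi" (length 2)

2


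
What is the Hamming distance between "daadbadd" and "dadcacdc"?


Comparing "daadbadd" and "dadcacdc" position by position:
  Position 0: 'd' vs 'd' => same
  Position 1: 'a' vs 'a' => same
  Position 2: 'a' vs 'd' => differ
  Position 3: 'd' vs 'c' => differ
  Position 4: 'b' vs 'a' => differ
  Position 5: 'a' vs 'c' => differ
  Position 6: 'd' vs 'd' => same
  Position 7: 'd' vs 'c' => differ
Total differences (Hamming distance): 5

5


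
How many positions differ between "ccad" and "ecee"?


Comparing "ccad" and "ecee" position by position:
  Position 0: 'c' vs 'e' => DIFFER
  Position 1: 'c' vs 'c' => same
  Position 2: 'a' vs 'e' => DIFFER
  Position 3: 'd' vs 'e' => DIFFER
Positions that differ: 3

3


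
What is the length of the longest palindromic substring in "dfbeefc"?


Input: "dfbeefc"
Checking substrings for palindromes:
  [3:5] "ee" (len 2) => palindrome
Longest palindromic substring: "ee" with length 2

2


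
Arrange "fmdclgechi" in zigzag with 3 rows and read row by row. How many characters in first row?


Zigzag "fmdclgechi" into 3 rows:
Placing characters:
  'f' => row 0
  'm' => row 1
  'd' => row 2
  'c' => row 1
  'l' => row 0
  'g' => row 1
  'e' => row 2
  'c' => row 1
  'h' => row 0
  'i' => row 1
Rows:
  Row 0: "flh"
  Row 1: "mcgci"
  Row 2: "de"
First row length: 3

3


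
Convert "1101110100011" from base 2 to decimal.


Input: "1101110100011" in base 2
Positional expansion:
  Digit '1' (value 1) x 2^12 = 4096
  Digit '1' (value 1) x 2^11 = 2048
  Digit '0' (value 0) x 2^10 = 0
  Digit '1' (value 1) x 2^9 = 512
  Digit '1' (value 1) x 2^8 = 256
  Digit '1' (value 1) x 2^7 = 128
  Digit '0' (value 0) x 2^6 = 0
  Digit '1' (value 1) x 2^5 = 32
  Digit '0' (value 0) x 2^4 = 0
  Digit '0' (value 0) x 2^3 = 0
  Digit '0' (value 0) x 2^2 = 0
  Digit '1' (value 1) x 2^1 = 2
  Digit '1' (value 1) x 2^0 = 1
Sum = 7075

7075


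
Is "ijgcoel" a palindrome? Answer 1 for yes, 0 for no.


Input: ijgcoel
Reversed: leocgji
  Compare pos 0 ('i') with pos 6 ('l'): MISMATCH
  Compare pos 1 ('j') with pos 5 ('e'): MISMATCH
  Compare pos 2 ('g') with pos 4 ('o'): MISMATCH
Result: not a palindrome

0


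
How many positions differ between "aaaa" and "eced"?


Comparing "aaaa" and "eced" position by position:
  Position 0: 'a' vs 'e' => DIFFER
  Position 1: 'a' vs 'c' => DIFFER
  Position 2: 'a' vs 'e' => DIFFER
  Position 3: 'a' vs 'd' => DIFFER
Positions that differ: 4

4


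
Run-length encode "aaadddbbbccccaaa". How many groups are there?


Input: aaadddbbbccccaaa
Scanning for consecutive runs:
  Group 1: 'a' x 3 (positions 0-2)
  Group 2: 'd' x 3 (positions 3-5)
  Group 3: 'b' x 3 (positions 6-8)
  Group 4: 'c' x 4 (positions 9-12)
  Group 5: 'a' x 3 (positions 13-15)
Total groups: 5

5


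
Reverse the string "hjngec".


Input: hjngec
Reading characters right to left:
  Position 5: 'c'
  Position 4: 'e'
  Position 3: 'g'
  Position 2: 'n'
  Position 1: 'j'
  Position 0: 'h'
Reversed: cegnjh

cegnjh


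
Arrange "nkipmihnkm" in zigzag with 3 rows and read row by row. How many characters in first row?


Zigzag "nkipmihnkm" into 3 rows:
Placing characters:
  'n' => row 0
  'k' => row 1
  'i' => row 2
  'p' => row 1
  'm' => row 0
  'i' => row 1
  'h' => row 2
  'n' => row 1
  'k' => row 0
  'm' => row 1
Rows:
  Row 0: "nmk"
  Row 1: "kpinm"
  Row 2: "ih"
First row length: 3

3


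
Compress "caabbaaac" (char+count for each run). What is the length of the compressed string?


Input: caabbaaac
Runs:
  'c' x 1 => "c1"
  'a' x 2 => "a2"
  'b' x 2 => "b2"
  'a' x 3 => "a3"
  'c' x 1 => "c1"
Compressed: "c1a2b2a3c1"
Compressed length: 10

10


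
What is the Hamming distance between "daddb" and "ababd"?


Comparing "daddb" and "ababd" position by position:
  Position 0: 'd' vs 'a' => differ
  Position 1: 'a' vs 'b' => differ
  Position 2: 'd' vs 'a' => differ
  Position 3: 'd' vs 'b' => differ
  Position 4: 'b' vs 'd' => differ
Total differences (Hamming distance): 5

5


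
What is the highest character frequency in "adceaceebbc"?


Input: adceaceebbc
Character counts:
  'a': 2
  'b': 2
  'c': 3
  'd': 1
  'e': 3
Maximum frequency: 3

3


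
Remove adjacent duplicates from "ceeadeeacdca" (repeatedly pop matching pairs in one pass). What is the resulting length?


Input: ceeadeeacdca
Stack-based adjacent duplicate removal:
  Read 'c': push. Stack: c
  Read 'e': push. Stack: ce
  Read 'e': matches stack top 'e' => pop. Stack: c
  Read 'a': push. Stack: ca
  Read 'd': push. Stack: cad
  Read 'e': push. Stack: cade
  Read 'e': matches stack top 'e' => pop. Stack: cad
  Read 'a': push. Stack: cada
  Read 'c': push. Stack: cadac
  Read 'd': push. Stack: cadacd
  Read 'c': push. Stack: cadacdc
  Read 'a': push. Stack: cadacdca
Final stack: "cadacdca" (length 8)

8


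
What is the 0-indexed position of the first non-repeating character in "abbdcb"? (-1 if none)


Input: abbdcb
Character frequencies:
  'a': 1
  'b': 3
  'c': 1
  'd': 1
Scanning left to right for freq == 1:
  Position 0 ('a'): unique! => answer = 0

0


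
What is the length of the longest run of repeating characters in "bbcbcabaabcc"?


Input: "bbcbcabaabcc"
Scanning for longest run:
  Position 1 ('b'): continues run of 'b', length=2
  Position 2 ('c'): new char, reset run to 1
  Position 3 ('b'): new char, reset run to 1
  Position 4 ('c'): new char, reset run to 1
  Position 5 ('a'): new char, reset run to 1
  Position 6 ('b'): new char, reset run to 1
  Position 7 ('a'): new char, reset run to 1
  Position 8 ('a'): continues run of 'a', length=2
  Position 9 ('b'): new char, reset run to 1
  Position 10 ('c'): new char, reset run to 1
  Position 11 ('c'): continues run of 'c', length=2
Longest run: 'b' with length 2

2


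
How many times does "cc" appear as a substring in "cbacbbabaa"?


Searching for "cc" in "cbacbbabaa"
Scanning each position:
  Position 0: "cb" => no
  Position 1: "ba" => no
  Position 2: "ac" => no
  Position 3: "cb" => no
  Position 4: "bb" => no
  Position 5: "ba" => no
  Position 6: "ab" => no
  Position 7: "ba" => no
  Position 8: "aa" => no
Total occurrences: 0

0


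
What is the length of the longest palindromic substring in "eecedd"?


Input: "eecedd"
Checking substrings for palindromes:
  [1:4] "ece" (len 3) => palindrome
  [0:2] "ee" (len 2) => palindrome
  [4:6] "dd" (len 2) => palindrome
Longest palindromic substring: "ece" with length 3

3


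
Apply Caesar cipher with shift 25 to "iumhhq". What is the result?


Caesar cipher: shift "iumhhq" by 25
  'i' (pos 8) + 25 = pos 7 = 'h'
  'u' (pos 20) + 25 = pos 19 = 't'
  'm' (pos 12) + 25 = pos 11 = 'l'
  'h' (pos 7) + 25 = pos 6 = 'g'
  'h' (pos 7) + 25 = pos 6 = 'g'
  'q' (pos 16) + 25 = pos 15 = 'p'
Result: htlggp

htlggp


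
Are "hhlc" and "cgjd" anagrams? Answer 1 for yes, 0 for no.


Strings: "hhlc", "cgjd"
Sorted first:  chhl
Sorted second: cdgj
Differ at position 1: 'h' vs 'd' => not anagrams

0


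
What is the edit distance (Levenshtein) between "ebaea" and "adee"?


Computing edit distance: "ebaea" -> "adee"
DP table:
           a    d    e    e
      0    1    2    3    4
  e   1    1    2    2    3
  b   2    2    2    3    3
  a   3    2    3    3    4
  e   4    3    3    3    3
  a   5    4    4    4    4
Edit distance = dp[5][4] = 4

4


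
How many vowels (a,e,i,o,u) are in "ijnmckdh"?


Input: ijnmckdh
Checking each character:
  'i' at position 0: vowel (running total: 1)
  'j' at position 1: consonant
  'n' at position 2: consonant
  'm' at position 3: consonant
  'c' at position 4: consonant
  'k' at position 5: consonant
  'd' at position 6: consonant
  'h' at position 7: consonant
Total vowels: 1

1


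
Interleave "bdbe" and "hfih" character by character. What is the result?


Interleaving "bdbe" and "hfih":
  Position 0: 'b' from first, 'h' from second => "bh"
  Position 1: 'd' from first, 'f' from second => "df"
  Position 2: 'b' from first, 'i' from second => "bi"
  Position 3: 'e' from first, 'h' from second => "eh"
Result: bhdfbieh

bhdfbieh


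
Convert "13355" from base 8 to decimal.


Input: "13355" in base 8
Positional expansion:
  Digit '1' (value 1) x 8^4 = 4096
  Digit '3' (value 3) x 8^3 = 1536
  Digit '3' (value 3) x 8^2 = 192
  Digit '5' (value 5) x 8^1 = 40
  Digit '5' (value 5) x 8^0 = 5
Sum = 5869

5869


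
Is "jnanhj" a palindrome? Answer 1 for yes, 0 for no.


Input: jnanhj
Reversed: jhnanj
  Compare pos 0 ('j') with pos 5 ('j'): match
  Compare pos 1 ('n') with pos 4 ('h'): MISMATCH
  Compare pos 2 ('a') with pos 3 ('n'): MISMATCH
Result: not a palindrome

0


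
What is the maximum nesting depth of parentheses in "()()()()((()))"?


Input: "()()()()((()))"
Tracking depth:
  Position 0 '(': depth becomes 1
  Position 1 ')': depth becomes 0
  Position 2 '(': depth becomes 1
  Position 3 ')': depth becomes 0
  Position 4 '(': depth becomes 1
  Position 5 ')': depth becomes 0
  Position 6 '(': depth becomes 1
  Position 7 ')': depth becomes 0
  Position 8 '(': depth becomes 1
  Position 9 '(': depth becomes 2
  Position 10 '(': depth becomes 3
  Position 11 ')': depth becomes 2
  Position 12 ')': depth becomes 1
  Position 13 ')': depth becomes 0
Maximum depth reached: 3

3


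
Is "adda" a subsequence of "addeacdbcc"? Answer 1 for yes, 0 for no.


Check if "adda" is a subsequence of "addeacdbcc"
Greedy scan:
  Position 0 ('a'): matches sub[0] = 'a'
  Position 1 ('d'): matches sub[1] = 'd'
  Position 2 ('d'): matches sub[2] = 'd'
  Position 3 ('e'): no match needed
  Position 4 ('a'): matches sub[3] = 'a'
  Position 5 ('c'): no match needed
  Position 6 ('d'): no match needed
  Position 7 ('b'): no match needed
  Position 8 ('c'): no match needed
  Position 9 ('c'): no match needed
All 4 characters matched => is a subsequence

1


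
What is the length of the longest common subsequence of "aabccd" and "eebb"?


LCS of "aabccd" and "eebb"
DP table:
           e    e    b    b
      0    0    0    0    0
  a   0    0    0    0    0
  a   0    0    0    0    0
  b   0    0    0    1    1
  c   0    0    0    1    1
  c   0    0    0    1    1
  d   0    0    0    1    1
LCS length = dp[6][4] = 1

1


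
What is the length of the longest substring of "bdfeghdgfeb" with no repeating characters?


Input: "bdfeghdgfeb"
Sliding window (track last position of each char):
  Position 0 ('b'): window [0,0] length 1 -- new best
  Position 1 ('d'): window [0,1] length 2 -- new best
  Position 2 ('f'): window [0,2] length 3 -- new best
  Position 3 ('e'): window [0,3] length 4 -- new best
  Position 4 ('g'): window [0,4] length 5 -- new best
  Position 5 ('h'): window [0,5] length 6 -- new best
  Position 6 ('d'): repeat (last at 1), move window start to 2
  Position 6 ('d'): window [2,6] length 5
  Position 7 ('g'): repeat (last at 4), move window start to 5
  Position 7 ('g'): window [5,7] length 3
  Position 8 ('f'): window [5,8] length 4
  Position 9 ('e'): window [5,9] length 5
  Position 10 ('b'): window [5,10] length 6
Longest substring with no repeats: "bdfegh" with length 6

6
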